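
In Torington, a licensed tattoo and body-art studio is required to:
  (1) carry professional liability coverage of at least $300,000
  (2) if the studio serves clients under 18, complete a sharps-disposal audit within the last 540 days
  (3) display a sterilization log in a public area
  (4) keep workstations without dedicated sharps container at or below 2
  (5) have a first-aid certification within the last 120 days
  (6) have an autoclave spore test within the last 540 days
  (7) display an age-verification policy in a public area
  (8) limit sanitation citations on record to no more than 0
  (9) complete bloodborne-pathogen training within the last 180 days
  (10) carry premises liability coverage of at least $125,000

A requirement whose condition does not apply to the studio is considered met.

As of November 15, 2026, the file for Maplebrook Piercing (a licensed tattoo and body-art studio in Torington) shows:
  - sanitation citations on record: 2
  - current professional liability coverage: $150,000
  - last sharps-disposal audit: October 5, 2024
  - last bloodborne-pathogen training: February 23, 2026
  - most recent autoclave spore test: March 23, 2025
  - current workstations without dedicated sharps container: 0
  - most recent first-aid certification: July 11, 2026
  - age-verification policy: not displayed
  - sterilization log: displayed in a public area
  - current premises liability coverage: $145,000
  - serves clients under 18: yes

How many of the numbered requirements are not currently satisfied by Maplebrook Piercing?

1. professional liability coverage $150,000 < $300,000 → not met
2. condition 'serves clients under 18' holds; sharps-disposal audit 771 days ago vs limit 540 → not met
3. sterilization log present → met
4. workstations without dedicated sharps container 0 ≤ 2 → met
5. first-aid certification 127 days ago vs limit 120 → not met
6. autoclave spore test 602 days ago vs limit 540 → not met
7. age-verification policy absent → not met
8. sanitation citations on record 2 > 0 → not met
9. bloodborne-pathogen training 265 days ago vs limit 180 → not met
10. premises liability coverage $145,000 ≥ $125,000 → met
Not met: 7 of 10

7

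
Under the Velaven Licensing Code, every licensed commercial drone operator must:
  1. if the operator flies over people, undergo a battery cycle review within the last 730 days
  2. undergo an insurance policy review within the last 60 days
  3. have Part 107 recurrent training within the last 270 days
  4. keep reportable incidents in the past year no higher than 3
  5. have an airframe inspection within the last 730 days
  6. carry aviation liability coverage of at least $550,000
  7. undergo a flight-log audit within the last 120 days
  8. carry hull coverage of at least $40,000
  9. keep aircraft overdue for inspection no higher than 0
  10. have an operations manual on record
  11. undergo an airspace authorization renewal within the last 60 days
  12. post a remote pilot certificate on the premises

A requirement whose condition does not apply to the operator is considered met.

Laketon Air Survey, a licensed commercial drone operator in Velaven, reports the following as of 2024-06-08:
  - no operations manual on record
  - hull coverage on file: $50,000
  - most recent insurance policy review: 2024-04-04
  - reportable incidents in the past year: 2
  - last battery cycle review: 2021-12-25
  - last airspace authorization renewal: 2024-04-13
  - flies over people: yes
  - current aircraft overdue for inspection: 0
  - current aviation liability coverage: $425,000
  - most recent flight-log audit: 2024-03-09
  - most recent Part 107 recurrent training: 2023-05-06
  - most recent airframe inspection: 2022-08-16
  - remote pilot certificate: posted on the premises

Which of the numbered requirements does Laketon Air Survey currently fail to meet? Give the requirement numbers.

1. condition 'flies over people' holds; battery cycle review 896 days ago vs limit 730 → not met
2. insurance policy review 65 days ago vs limit 60 → not met
3. Part 107 recurrent training 399 days ago vs limit 270 → not met
4. reportable incidents in the past year 2 ≤ 3 → met
5. airframe inspection 662 days ago vs limit 730 → met
6. aviation liability coverage $425,000 < $550,000 → not met
7. flight-log audit 91 days ago vs limit 120 → met
8. hull coverage $50,000 ≥ $40,000 → met
9. aircraft overdue for inspection 0 ≤ 0 → met
10. operations manual absent → not met
11. airspace authorization renewal 56 days ago vs limit 60 → met
12. remote pilot certificate present → met
Not met: 1, 2, 3, 6, 10

1, 2, 3, 6, 10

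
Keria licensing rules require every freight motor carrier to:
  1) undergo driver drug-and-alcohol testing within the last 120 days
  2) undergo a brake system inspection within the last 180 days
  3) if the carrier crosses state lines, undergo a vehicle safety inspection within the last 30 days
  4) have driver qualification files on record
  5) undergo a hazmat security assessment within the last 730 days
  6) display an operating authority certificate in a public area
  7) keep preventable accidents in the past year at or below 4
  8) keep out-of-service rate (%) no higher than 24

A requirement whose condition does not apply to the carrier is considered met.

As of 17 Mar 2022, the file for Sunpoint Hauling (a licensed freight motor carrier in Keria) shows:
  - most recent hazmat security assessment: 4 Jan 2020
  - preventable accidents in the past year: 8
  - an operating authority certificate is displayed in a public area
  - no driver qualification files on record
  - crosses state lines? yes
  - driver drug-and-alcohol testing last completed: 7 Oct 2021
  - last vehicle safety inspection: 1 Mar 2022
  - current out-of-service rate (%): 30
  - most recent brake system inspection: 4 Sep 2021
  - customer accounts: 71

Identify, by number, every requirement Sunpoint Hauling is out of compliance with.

1. driver drug-and-alcohol testing 161 days ago vs limit 120 → not met
2. brake system inspection 194 days ago vs limit 180 → not met
3. condition 'crosses state lines' holds; vehicle safety inspection 16 days ago vs limit 30 → met
4. driver qualification files absent → not met
5. hazmat security assessment 803 days ago vs limit 730 → not met
6. operating authority certificate present → met
7. preventable accidents in the past year 8 > 4 → not met
8. out-of-service rate (%) 30 > 24 → not met
Not met: 1, 2, 4, 5, 7, 8

1, 2, 4, 5, 7, 8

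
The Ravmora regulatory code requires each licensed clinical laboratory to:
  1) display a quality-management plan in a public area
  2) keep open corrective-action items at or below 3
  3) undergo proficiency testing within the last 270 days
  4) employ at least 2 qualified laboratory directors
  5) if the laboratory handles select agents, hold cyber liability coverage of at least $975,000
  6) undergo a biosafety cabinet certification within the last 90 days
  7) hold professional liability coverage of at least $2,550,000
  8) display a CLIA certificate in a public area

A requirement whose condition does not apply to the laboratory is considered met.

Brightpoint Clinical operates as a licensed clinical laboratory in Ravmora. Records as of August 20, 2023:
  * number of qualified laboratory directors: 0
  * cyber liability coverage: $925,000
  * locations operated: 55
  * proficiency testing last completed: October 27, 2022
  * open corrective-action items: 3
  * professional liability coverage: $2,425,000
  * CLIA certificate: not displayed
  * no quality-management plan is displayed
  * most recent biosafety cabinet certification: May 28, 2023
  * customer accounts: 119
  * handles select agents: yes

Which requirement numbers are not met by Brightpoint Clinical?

1, 3, 4, 5, 7, 8

1. quality-management plan absent → not met
2. open corrective-action items 3 ≤ 3 → met
3. proficiency testing 297 days ago vs limit 270 → not met
4. qualified laboratory directors 0 < 2 → not met
5. condition 'handles select agents' holds; cyber liability coverage $925,000 < $975,000 → not met
6. biosafety cabinet certification 84 days ago vs limit 90 → met
7. professional liability coverage $2,425,000 < $2,550,000 → not met
8. CLIA certificate absent → not met
Not met: 1, 3, 4, 5, 7, 8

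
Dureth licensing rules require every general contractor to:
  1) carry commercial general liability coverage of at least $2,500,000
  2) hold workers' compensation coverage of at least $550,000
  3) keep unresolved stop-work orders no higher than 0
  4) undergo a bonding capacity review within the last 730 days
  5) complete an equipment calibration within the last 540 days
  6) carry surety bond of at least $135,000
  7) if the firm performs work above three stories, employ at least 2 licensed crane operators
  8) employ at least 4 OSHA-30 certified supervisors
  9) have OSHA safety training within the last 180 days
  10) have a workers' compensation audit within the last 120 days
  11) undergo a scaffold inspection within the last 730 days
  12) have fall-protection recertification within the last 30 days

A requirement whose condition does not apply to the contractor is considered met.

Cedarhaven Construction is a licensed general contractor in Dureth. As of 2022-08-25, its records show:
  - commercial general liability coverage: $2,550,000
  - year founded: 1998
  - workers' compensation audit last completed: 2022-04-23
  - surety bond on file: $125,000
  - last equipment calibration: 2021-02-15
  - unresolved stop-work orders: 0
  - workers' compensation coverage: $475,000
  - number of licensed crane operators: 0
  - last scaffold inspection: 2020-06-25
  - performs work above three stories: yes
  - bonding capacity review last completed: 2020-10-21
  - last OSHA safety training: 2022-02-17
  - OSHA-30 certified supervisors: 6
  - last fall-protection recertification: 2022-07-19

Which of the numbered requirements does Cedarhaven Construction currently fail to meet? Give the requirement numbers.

1. commercial general liability coverage $2,550,000 ≥ $2,500,000 → met
2. workers' compensation coverage $475,000 < $550,000 → not met
3. unresolved stop-work orders 0 ≤ 0 → met
4. bonding capacity review 673 days ago vs limit 730 → met
5. equipment calibration 556 days ago vs limit 540 → not met
6. surety bond $125,000 < $135,000 → not met
7. condition 'performs work above three stories' holds; licensed crane operators 0 < 2 → not met
8. OSHA-30 certified supervisors 6 ≥ 4 → met
9. OSHA safety training 189 days ago vs limit 180 → not met
10. workers' compensation audit 124 days ago vs limit 120 → not met
11. scaffold inspection 791 days ago vs limit 730 → not met
12. fall-protection recertification 37 days ago vs limit 30 → not met
Not met: 2, 5, 6, 7, 9, 10, 11, 12

2, 5, 6, 7, 9, 10, 11, 12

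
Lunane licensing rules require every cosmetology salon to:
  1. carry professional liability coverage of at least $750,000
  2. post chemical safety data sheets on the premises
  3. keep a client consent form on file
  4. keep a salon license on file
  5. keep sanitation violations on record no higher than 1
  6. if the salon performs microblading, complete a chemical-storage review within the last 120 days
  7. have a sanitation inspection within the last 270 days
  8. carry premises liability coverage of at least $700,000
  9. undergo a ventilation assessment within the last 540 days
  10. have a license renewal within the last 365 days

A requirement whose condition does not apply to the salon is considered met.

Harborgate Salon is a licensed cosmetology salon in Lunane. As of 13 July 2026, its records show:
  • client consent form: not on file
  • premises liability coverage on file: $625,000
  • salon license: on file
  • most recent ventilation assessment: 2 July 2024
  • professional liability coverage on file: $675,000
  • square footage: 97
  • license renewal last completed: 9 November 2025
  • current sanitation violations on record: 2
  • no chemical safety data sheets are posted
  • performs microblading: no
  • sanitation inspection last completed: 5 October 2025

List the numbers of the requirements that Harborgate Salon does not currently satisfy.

1. professional liability coverage $675,000 < $750,000 → not met
2. chemical safety data sheets absent → not met
3. client consent form absent → not met
4. salon license present → met
5. sanitation violations on record 2 > 1 → not met
6. condition 'performs microblading' does not hold → requirement n/a → met
7. sanitation inspection 281 days ago vs limit 270 → not met
8. premises liability coverage $625,000 < $700,000 → not met
9. ventilation assessment 741 days ago vs limit 540 → not met
10. license renewal 246 days ago vs limit 365 → met
Not met: 1, 2, 3, 5, 7, 8, 9

1, 2, 3, 5, 7, 8, 9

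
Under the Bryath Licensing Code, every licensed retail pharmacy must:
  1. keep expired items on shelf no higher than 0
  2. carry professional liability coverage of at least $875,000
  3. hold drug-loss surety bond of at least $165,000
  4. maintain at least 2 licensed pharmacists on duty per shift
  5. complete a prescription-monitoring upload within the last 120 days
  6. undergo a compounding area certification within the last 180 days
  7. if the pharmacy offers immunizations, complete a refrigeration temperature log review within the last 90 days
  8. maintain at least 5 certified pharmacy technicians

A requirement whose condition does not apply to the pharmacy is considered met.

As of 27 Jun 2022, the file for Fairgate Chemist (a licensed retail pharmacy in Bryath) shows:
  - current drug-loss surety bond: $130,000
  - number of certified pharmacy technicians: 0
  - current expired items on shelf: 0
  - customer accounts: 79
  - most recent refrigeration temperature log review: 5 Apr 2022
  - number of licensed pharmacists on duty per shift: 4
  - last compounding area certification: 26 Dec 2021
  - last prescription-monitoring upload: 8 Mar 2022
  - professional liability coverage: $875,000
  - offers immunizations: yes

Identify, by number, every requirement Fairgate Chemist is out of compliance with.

1. expired items on shelf 0 ≤ 0 → met
2. professional liability coverage $875,000 ≥ $875,000 → met
3. drug-loss surety bond $130,000 < $165,000 → not met
4. licensed pharmacists on duty per shift 4 ≥ 2 → met
5. prescription-monitoring upload 111 days ago vs limit 120 → met
6. compounding area certification 183 days ago vs limit 180 → not met
7. condition 'offers immunizations' holds; refrigeration temperature log review 83 days ago vs limit 90 → met
8. certified pharmacy technicians 0 < 5 → not met
Not met: 3, 6, 8

3, 6, 8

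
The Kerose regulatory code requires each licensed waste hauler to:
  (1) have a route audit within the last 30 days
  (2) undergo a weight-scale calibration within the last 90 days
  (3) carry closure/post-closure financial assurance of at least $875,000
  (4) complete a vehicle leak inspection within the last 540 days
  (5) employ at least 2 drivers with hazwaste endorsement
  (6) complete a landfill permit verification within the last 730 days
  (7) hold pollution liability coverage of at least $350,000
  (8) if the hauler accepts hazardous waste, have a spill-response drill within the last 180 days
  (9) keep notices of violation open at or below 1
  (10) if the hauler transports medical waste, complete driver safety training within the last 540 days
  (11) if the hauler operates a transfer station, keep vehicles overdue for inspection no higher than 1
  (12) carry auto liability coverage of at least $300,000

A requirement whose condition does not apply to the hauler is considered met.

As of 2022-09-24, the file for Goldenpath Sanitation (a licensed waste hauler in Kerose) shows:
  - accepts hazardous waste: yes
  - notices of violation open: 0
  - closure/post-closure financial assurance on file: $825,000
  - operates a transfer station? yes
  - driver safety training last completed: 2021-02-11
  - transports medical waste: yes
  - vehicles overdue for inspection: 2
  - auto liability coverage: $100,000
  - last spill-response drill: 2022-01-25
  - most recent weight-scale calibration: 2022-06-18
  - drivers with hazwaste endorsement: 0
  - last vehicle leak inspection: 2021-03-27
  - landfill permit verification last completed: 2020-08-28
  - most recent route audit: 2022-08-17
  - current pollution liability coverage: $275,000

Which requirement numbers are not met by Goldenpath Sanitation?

1, 2, 3, 4, 5, 6, 7, 8, 10, 11, 12

1. route audit 38 days ago vs limit 30 → not met
2. weight-scale calibration 98 days ago vs limit 90 → not met
3. closure/post-closure financial assurance $825,000 < $875,000 → not met
4. vehicle leak inspection 546 days ago vs limit 540 → not met
5. drivers with hazwaste endorsement 0 < 2 → not met
6. landfill permit verification 757 days ago vs limit 730 → not met
7. pollution liability coverage $275,000 < $350,000 → not met
8. condition 'accepts hazardous waste' holds; spill-response drill 242 days ago vs limit 180 → not met
9. notices of violation open 0 ≤ 1 → met
10. condition 'transports medical waste' holds; driver safety training 590 days ago vs limit 540 → not met
11. condition 'operates a transfer station' holds; vehicles overdue for inspection 2 > 1 → not met
12. auto liability coverage $100,000 < $300,000 → not met
Not met: 1, 2, 3, 4, 5, 6, 7, 8, 10, 11, 12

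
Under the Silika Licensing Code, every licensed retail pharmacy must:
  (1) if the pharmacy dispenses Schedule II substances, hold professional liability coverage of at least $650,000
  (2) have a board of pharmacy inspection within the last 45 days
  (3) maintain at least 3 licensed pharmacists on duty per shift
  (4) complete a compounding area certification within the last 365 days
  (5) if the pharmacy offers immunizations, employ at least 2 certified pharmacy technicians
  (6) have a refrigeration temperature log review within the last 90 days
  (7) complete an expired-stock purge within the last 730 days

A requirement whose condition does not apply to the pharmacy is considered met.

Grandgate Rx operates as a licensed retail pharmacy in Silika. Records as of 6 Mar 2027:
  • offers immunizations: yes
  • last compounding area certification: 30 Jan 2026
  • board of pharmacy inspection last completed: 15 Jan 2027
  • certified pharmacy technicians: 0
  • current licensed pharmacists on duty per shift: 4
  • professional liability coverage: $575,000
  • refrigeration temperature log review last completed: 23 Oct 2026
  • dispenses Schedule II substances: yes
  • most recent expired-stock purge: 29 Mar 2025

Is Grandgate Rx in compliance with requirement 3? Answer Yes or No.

Yes

3. licensed pharmacists on duty per shift 4 ≥ 3 → met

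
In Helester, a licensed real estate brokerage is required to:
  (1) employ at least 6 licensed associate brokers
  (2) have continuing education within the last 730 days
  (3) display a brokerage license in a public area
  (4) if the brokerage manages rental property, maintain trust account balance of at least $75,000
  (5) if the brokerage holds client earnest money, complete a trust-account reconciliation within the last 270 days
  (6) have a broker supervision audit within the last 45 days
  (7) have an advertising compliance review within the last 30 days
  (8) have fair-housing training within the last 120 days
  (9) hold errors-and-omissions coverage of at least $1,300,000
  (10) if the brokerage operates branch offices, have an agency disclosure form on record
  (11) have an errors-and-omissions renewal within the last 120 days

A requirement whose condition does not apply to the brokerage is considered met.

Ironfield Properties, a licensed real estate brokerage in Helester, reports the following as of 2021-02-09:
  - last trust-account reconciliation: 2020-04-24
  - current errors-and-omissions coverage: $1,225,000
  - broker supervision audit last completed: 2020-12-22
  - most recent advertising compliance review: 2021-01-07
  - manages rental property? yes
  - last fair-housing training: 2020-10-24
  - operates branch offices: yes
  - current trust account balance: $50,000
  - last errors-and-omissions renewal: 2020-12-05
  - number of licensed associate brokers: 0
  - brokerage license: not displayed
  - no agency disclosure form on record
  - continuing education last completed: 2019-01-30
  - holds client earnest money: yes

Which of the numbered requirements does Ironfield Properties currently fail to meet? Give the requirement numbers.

1, 2, 3, 4, 5, 6, 7, 9, 10

1. licensed associate brokers 0 < 6 → not met
2. continuing education 741 days ago vs limit 730 → not met
3. brokerage license absent → not met
4. condition 'manages rental property' holds; trust account balance $50,000 < $75,000 → not met
5. condition 'holds client earnest money' holds; trust-account reconciliation 291 days ago vs limit 270 → not met
6. broker supervision audit 49 days ago vs limit 45 → not met
7. advertising compliance review 33 days ago vs limit 30 → not met
8. fair-housing training 108 days ago vs limit 120 → met
9. errors-and-omissions coverage $1,225,000 < $1,300,000 → not met
10. condition 'operates branch offices' holds; agency disclosure form absent → not met
11. errors-and-omissions renewal 66 days ago vs limit 120 → met
Not met: 1, 2, 3, 4, 5, 6, 7, 9, 10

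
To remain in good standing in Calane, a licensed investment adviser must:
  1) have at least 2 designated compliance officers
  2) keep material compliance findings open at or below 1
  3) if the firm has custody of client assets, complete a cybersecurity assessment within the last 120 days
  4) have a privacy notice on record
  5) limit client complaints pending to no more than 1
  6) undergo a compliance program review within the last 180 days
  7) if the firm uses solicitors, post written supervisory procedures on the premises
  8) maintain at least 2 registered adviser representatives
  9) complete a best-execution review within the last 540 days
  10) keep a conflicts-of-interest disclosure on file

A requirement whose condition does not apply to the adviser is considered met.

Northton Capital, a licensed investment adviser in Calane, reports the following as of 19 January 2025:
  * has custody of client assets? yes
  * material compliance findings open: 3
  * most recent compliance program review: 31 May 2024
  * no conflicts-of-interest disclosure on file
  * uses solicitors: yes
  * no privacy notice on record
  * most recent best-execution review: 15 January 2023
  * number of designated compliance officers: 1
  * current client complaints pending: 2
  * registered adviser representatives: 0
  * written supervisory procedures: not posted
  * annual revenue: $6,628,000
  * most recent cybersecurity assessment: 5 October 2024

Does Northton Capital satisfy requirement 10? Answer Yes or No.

No

10. conflicts-of-interest disclosure absent → not met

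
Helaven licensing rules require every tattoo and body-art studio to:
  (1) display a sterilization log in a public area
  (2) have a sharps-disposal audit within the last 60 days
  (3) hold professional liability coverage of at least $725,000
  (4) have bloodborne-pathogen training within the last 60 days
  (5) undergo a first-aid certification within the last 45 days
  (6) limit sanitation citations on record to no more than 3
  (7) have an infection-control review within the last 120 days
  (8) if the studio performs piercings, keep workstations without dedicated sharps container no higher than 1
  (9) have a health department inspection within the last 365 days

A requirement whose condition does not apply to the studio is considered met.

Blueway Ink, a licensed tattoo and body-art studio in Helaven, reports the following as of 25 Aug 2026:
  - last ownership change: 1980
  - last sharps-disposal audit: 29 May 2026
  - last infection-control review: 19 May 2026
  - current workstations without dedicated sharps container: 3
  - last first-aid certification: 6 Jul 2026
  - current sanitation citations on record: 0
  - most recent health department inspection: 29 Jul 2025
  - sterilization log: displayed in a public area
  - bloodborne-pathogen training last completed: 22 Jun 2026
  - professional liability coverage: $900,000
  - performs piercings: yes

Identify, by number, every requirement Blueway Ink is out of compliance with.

1. sterilization log present → met
2. sharps-disposal audit 88 days ago vs limit 60 → not met
3. professional liability coverage $900,000 ≥ $725,000 → met
4. bloodborne-pathogen training 64 days ago vs limit 60 → not met
5. first-aid certification 50 days ago vs limit 45 → not met
6. sanitation citations on record 0 ≤ 3 → met
7. infection-control review 98 days ago vs limit 120 → met
8. condition 'performs piercings' holds; workstations without dedicated sharps container 3 > 1 → not met
9. health department inspection 392 days ago vs limit 365 → not met
Not met: 2, 4, 5, 8, 9

2, 4, 5, 8, 9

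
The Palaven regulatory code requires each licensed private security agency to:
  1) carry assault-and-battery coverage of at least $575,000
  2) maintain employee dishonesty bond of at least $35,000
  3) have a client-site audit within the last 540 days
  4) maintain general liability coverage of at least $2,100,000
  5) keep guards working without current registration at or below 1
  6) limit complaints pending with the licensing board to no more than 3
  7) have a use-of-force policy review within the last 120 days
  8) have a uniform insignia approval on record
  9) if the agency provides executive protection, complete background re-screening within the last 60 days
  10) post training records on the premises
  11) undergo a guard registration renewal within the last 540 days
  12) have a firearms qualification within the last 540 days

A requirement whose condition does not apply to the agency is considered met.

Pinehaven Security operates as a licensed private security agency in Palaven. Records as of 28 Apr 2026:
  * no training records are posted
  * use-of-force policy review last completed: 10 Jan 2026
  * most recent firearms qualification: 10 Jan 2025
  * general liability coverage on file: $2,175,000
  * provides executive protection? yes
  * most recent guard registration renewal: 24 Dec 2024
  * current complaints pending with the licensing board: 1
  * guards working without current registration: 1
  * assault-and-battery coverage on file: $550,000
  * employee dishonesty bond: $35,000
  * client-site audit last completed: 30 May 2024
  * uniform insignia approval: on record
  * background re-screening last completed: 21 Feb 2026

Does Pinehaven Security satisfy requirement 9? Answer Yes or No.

No

9. condition 'provides executive protection' holds; background re-screening 66 days ago vs limit 60 → not met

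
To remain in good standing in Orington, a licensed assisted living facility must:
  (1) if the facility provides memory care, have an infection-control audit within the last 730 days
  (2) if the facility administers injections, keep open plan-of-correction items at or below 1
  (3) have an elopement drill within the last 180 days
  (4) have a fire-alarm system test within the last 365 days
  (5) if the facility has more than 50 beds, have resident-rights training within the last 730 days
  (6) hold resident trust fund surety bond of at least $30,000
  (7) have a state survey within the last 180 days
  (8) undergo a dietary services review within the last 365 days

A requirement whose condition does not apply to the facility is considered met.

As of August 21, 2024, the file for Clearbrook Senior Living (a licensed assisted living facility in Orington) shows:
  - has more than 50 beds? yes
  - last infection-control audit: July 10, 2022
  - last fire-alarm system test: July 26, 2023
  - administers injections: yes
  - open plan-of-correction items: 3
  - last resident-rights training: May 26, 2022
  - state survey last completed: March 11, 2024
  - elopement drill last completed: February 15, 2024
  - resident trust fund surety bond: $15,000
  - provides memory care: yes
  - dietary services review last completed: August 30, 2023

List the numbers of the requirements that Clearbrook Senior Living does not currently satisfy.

1, 2, 3, 4, 5, 6

1. condition 'provides memory care' holds; infection-control audit 773 days ago vs limit 730 → not met
2. condition 'administers injections' holds; open plan-of-correction items 3 > 1 → not met
3. elopement drill 188 days ago vs limit 180 → not met
4. fire-alarm system test 392 days ago vs limit 365 → not met
5. condition 'has more than 50 beds' holds; resident-rights training 818 days ago vs limit 730 → not met
6. resident trust fund surety bond $15,000 < $30,000 → not met
7. state survey 163 days ago vs limit 180 → met
8. dietary services review 357 days ago vs limit 365 → met
Not met: 1, 2, 3, 4, 5, 6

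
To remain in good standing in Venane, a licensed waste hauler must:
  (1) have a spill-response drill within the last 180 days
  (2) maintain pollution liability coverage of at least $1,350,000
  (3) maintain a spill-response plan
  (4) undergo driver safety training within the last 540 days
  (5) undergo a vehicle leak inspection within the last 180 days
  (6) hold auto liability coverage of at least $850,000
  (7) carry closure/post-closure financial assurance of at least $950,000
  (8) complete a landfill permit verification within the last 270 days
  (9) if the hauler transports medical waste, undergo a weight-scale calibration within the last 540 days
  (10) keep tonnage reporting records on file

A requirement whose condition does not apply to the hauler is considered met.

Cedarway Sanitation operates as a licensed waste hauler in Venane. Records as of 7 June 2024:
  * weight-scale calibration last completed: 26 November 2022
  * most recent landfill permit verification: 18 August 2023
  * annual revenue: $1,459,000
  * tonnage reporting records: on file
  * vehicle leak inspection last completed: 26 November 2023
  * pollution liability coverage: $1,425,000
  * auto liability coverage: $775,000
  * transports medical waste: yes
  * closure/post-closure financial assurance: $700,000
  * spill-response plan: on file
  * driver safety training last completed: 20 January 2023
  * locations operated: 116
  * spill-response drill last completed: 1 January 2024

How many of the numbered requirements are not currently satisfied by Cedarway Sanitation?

1. spill-response drill 158 days ago vs limit 180 → met
2. pollution liability coverage $1,425,000 ≥ $1,350,000 → met
3. spill-response plan present → met
4. driver safety training 504 days ago vs limit 540 → met
5. vehicle leak inspection 194 days ago vs limit 180 → not met
6. auto liability coverage $775,000 < $850,000 → not met
7. closure/post-closure financial assurance $700,000 < $950,000 → not met
8. landfill permit verification 294 days ago vs limit 270 → not met
9. condition 'transports medical waste' holds; weight-scale calibration 559 days ago vs limit 540 → not met
10. tonnage reporting records present → met
Not met: 5 of 10

5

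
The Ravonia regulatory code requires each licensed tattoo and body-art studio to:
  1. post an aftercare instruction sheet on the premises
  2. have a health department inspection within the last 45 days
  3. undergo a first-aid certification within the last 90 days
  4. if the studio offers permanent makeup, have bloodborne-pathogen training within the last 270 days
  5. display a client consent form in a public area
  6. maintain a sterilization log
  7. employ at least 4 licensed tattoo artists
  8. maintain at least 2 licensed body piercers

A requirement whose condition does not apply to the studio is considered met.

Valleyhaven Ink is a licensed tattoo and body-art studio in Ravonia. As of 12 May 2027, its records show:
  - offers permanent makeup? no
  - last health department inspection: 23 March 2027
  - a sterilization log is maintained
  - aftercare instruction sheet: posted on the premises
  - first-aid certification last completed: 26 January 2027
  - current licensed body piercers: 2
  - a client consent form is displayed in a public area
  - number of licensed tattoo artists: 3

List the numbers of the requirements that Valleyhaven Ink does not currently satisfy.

1. aftercare instruction sheet present → met
2. health department inspection 50 days ago vs limit 45 → not met
3. first-aid certification 106 days ago vs limit 90 → not met
4. condition 'offers permanent makeup' does not hold → requirement n/a → met
5. client consent form present → met
6. sterilization log present → met
7. licensed tattoo artists 3 < 4 → not met
8. licensed body piercers 2 ≥ 2 → met
Not met: 2, 3, 7

2, 3, 7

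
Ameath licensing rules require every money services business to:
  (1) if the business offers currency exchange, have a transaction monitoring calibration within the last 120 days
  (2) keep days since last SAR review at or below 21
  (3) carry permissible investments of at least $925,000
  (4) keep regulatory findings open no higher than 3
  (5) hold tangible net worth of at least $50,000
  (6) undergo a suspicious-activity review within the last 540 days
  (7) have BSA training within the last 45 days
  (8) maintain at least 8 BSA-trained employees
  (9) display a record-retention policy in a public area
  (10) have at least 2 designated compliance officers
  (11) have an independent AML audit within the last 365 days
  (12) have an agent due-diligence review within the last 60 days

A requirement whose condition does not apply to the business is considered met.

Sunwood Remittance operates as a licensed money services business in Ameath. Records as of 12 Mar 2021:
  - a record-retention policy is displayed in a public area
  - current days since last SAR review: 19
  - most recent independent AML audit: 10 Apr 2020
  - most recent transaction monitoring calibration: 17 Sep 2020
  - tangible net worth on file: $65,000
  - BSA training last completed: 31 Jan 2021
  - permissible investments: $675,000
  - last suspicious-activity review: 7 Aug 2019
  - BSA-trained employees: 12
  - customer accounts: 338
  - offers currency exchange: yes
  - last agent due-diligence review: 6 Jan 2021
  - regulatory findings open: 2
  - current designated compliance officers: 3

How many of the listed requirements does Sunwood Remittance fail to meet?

1. condition 'offers currency exchange' holds; transaction monitoring calibration 176 days ago vs limit 120 → not met
2. days since last SAR review 19 ≤ 21 → met
3. permissible investments $675,000 < $925,000 → not met
4. regulatory findings open 2 ≤ 3 → met
5. tangible net worth $65,000 ≥ $50,000 → met
6. suspicious-activity review 583 days ago vs limit 540 → not met
7. BSA training 40 days ago vs limit 45 → met
8. BSA-trained employees 12 ≥ 8 → met
9. record-retention policy present → met
10. designated compliance officers 3 ≥ 2 → met
11. independent AML audit 336 days ago vs limit 365 → met
12. agent due-diligence review 65 days ago vs limit 60 → not met
Not met: 4 of 12

4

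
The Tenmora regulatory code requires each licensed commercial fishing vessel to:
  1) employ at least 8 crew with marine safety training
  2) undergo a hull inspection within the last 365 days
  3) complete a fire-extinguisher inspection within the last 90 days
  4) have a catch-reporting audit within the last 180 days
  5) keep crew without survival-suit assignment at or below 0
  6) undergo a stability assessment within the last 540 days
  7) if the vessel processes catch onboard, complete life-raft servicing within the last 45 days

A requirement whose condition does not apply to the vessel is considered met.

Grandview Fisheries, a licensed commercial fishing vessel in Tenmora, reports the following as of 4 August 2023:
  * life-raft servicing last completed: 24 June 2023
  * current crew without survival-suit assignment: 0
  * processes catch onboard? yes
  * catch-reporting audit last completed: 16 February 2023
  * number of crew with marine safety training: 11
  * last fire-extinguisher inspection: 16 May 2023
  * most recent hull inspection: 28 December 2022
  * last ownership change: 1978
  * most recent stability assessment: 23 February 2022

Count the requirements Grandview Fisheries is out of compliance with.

0

1. crew with marine safety training 11 ≥ 8 → met
2. hull inspection 219 days ago vs limit 365 → met
3. fire-extinguisher inspection 80 days ago vs limit 90 → met
4. catch-reporting audit 169 days ago vs limit 180 → met
5. crew without survival-suit assignment 0 ≤ 0 → met
6. stability assessment 527 days ago vs limit 540 → met
7. condition 'processes catch onboard' holds; life-raft servicing 41 days ago vs limit 45 → met
Not met: 0 of 7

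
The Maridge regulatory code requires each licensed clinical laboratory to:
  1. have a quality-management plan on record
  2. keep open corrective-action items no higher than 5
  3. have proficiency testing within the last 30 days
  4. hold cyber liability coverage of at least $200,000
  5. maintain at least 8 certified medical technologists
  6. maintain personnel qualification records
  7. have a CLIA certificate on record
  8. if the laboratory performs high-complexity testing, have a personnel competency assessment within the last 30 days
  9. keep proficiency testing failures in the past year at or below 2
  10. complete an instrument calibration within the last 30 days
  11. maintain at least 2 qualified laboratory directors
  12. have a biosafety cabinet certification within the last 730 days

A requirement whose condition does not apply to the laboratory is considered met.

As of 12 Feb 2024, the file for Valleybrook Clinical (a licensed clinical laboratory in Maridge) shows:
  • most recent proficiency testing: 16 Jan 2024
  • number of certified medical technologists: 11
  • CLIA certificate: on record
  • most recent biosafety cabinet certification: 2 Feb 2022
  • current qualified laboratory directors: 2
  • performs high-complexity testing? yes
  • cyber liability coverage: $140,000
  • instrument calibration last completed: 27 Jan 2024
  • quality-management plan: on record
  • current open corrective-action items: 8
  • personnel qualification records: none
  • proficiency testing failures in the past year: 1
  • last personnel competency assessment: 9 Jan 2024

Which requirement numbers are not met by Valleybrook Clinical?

1. quality-management plan present → met
2. open corrective-action items 8 > 5 → not met
3. proficiency testing 27 days ago vs limit 30 → met
4. cyber liability coverage $140,000 < $200,000 → not met
5. certified medical technologists 11 ≥ 8 → met
6. personnel qualification records absent → not met
7. CLIA certificate present → met
8. condition 'performs high-complexity testing' holds; personnel competency assessment 34 days ago vs limit 30 → not met
9. proficiency testing failures in the past year 1 ≤ 2 → met
10. instrument calibration 16 days ago vs limit 30 → met
11. qualified laboratory directors 2 ≥ 2 → met
12. biosafety cabinet certification 740 days ago vs limit 730 → not met
Not met: 2, 4, 6, 8, 12

2, 4, 6, 8, 12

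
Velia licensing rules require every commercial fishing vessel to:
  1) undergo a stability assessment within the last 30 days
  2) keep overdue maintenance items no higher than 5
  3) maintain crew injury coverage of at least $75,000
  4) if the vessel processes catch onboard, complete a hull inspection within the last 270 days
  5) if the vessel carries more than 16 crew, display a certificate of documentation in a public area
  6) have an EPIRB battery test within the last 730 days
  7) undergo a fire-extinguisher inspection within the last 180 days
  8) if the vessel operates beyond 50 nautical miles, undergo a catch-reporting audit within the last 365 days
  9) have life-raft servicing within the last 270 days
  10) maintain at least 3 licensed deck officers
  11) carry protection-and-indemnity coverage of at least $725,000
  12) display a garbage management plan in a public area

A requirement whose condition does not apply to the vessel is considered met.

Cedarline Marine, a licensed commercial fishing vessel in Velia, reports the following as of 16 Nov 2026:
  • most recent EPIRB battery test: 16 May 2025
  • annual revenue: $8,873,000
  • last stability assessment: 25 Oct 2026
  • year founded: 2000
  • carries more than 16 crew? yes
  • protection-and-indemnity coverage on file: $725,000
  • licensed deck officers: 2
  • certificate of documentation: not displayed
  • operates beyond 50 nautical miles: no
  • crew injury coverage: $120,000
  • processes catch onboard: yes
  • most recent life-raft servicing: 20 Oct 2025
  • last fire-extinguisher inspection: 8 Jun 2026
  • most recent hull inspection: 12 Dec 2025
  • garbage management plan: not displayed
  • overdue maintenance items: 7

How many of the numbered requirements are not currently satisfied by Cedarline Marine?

1. stability assessment 22 days ago vs limit 30 → met
2. overdue maintenance items 7 > 5 → not met
3. crew injury coverage $120,000 ≥ $75,000 → met
4. condition 'processes catch onboard' holds; hull inspection 339 days ago vs limit 270 → not met
5. condition 'carries more than 16 crew' holds; certificate of documentation absent → not met
6. EPIRB battery test 549 days ago vs limit 730 → met
7. fire-extinguisher inspection 161 days ago vs limit 180 → met
8. condition 'operates beyond 50 nautical miles' does not hold → requirement n/a → met
9. life-raft servicing 392 days ago vs limit 270 → not met
10. licensed deck officers 2 < 3 → not met
11. protection-and-indemnity coverage $725,000 ≥ $725,000 → met
12. garbage management plan absent → not met
Not met: 6 of 12

6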